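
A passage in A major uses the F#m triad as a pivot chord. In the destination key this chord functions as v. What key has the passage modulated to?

The numeral v denotes a minor triad on scale degree 5. With F# on degree 5, the tonic of the new key is B.
Degree 5 carries a minor triad in natural-minor keys, so the destination is B minor.
Check: the diatonic triads of B minor (natural minor) are Bm (i), C#dim (ii°), D (III), Em (iv), F#m (v), G (VI), A (VII) — F#m is indeed v.

B minor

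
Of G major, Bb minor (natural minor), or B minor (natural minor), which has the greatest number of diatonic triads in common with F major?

Triads of F major: F major (I), G minor (ii), A minor (iii), Bb major (IV), C major (V), D minor (vi), E diminished (vii°).
G major shares 2: Am, C.
Bb minor (natural minor) shares 0: none.
B minor (natural minor) shares 0: none.
The most common triads (2) are shared with G major.

G major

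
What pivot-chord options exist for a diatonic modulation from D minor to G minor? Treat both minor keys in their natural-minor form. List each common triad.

Dm, F, Gm, Bb

Triads in D minor (natural minor): Dm (i), Edim (ii°), F (III), Gm (iv), Am (v), Bb (VI), C (VII).
Triads in G minor (natural minor): Gm (i), Adim (ii°), Bb (III), Cm (iv), Dm (v), Eb (VI), F (VII).
Shared triads with their functions: Dm (i in D minor, v in G minor); F (III in D minor, VII in G minor); Gm (iv in D minor, i in G minor); Bb (VI in D minor, III in G minor).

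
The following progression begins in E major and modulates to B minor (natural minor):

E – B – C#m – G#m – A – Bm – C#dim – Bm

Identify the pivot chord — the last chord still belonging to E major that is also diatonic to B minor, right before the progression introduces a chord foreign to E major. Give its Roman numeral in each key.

A — IV in E major, VII in B minor

Chords diatonic to E major: E, F#m, G#m, A, B, C#m, D#dim.
Reading the progression, the first chord not in that set is Bm, so the modulation leaves E major there.
The chord immediately before Bm is A, which is diatonic to both keys: IV in E major and VII in B minor.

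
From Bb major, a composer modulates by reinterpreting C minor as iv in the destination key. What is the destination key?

G minor

The numeral iv denotes a minor triad on scale degree 4. With C on degree 4, the tonic of the new key is G.
Degree 4 carries a minor triad in minor keys, so the destination is G minor.
Check: the diatonic triads of G minor (natural minor) are Gm (i), Adim (ii°), Bb (III), Cm (iv), Dm (v), Eb (VI), F (VII) — C minor is indeed iv.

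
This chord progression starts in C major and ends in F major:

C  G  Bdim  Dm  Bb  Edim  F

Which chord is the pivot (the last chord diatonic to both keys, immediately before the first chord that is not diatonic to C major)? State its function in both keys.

Chords diatonic to C major: C, Dm, Em, F, G, Am, Bdim.
Reading the progression, the first chord not in that set is Bb, so the modulation leaves C major there.
The chord immediately before Bb is Dm, which is diatonic to both keys: ii in C major and vi in F major.

Dm — ii in C major, vi in F major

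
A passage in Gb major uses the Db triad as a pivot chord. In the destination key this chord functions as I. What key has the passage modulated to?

Db major

The numeral I denotes a major triad on scale degree 1. With Db on degree 1, the tonic of the new key is Db.
Degree 1 carries a major triad in major keys, so the destination is Db major.
Check: the diatonic triads of Db major are Db (I), Ebm (ii), Fm (iii), Gb (IV), Ab (V), Bbm (vi), Cdim (vii°) — Db is indeed I.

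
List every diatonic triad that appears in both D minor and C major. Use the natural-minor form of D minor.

Dm, F, Am, C

Triads in D minor (natural minor): Dm (i), Edim (ii°), F (III), Gm (iv), Am (v), Bb (VI), C (VII).
Triads in C major: C (I), Dm (ii), Em (iii), F (IV), G (V), Am (vi), Bdim (vii°).
Shared triads with their functions: Dm (i in D minor, ii in C major); F (III in D minor, IV in C major); Am (v in D minor, vi in C major); C (VII in D minor, I in C major).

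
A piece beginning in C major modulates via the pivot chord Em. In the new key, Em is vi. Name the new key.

G major

The numeral vi denotes a minor triad on scale degree 6. With E on degree 6, the tonic of the new key is G.
Degree 6 carries a minor triad in major keys, so the destination is G major.
Check: the diatonic triads of G major are G (I), Am (ii), Bm (iii), C (IV), D (V), Em (vi), F#dim (vii°) — Em is indeed vi.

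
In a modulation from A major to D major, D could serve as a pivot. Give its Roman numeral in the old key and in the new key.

The scale of A major is A B C# D E F# G#; D is degree 4, and the triad built there (D-F#-A) is major, so it is IV.
The scale of D major is D E F# G A B C#; D is degree 1, and the triad built there (D-F#-A) is major, so it is I.

IV in A major; I in D major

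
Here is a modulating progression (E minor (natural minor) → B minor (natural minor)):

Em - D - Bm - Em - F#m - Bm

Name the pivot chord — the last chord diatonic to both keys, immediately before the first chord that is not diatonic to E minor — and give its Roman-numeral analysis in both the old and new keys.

Chords diatonic to E minor: Em, F#dim, G, Am, Bm, C, D.
Reading the progression, the first chord not in that set is F#m, so the modulation leaves E minor there.
The chord immediately before F#m is Em, which is diatonic to both keys: i in E minor and iv in B minor.

Em — i in E minor, iv in B minor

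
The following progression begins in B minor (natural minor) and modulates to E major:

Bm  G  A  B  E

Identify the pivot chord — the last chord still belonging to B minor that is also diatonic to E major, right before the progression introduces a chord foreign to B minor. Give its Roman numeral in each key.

A — VII in B minor, IV in E major

Chords diatonic to B minor: Bm, C#dim, D, Em, F#m, G, A.
Reading the progression, the first chord not in that set is B, so the modulation leaves B minor there.
The chord immediately before B is A, which is diatonic to both keys: VII in B minor and IV in E major.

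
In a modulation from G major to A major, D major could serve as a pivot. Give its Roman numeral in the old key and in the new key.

V in G major; IV in A major

The scale of G major is G A B C D E F♯; D is degree 5, and the triad built there (D-F♯-A) is major, so it is V.
The scale of A major is A B C♯ D E F♯ G♯; D is degree 4, and the triad built there (D-F♯-A) is major, so it is IV.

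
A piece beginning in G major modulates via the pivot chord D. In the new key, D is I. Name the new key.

The numeral I denotes a major triad on scale degree 1. With D on degree 1, the tonic of the new key is D.
Degree 1 carries a major triad in major keys, so the destination is D major.
Check: the diatonic triads of D major are D (I), Em (ii), F♯m (iii), G (IV), A (V), Bm (vi), C♯dim (vii°) — D is indeed I.

D major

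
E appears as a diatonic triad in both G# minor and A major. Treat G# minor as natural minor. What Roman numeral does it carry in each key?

The scale of G# minor (natural minor) is G# A# B C# D# E F#; E is degree 6, and the triad built there (E-G#-B) is major, so it is VI.
The scale of A major is A B C# D E F# G#; E is degree 5, and the triad built there (E-G#-B) is major, so it is V.

VI in G# minor; V in A major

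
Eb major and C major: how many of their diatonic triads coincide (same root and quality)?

0

Diatonic triads of Eb major: Eb (I), Fm (ii), Gm (iii), Ab (IV), Bb (V), Cm (vi), Ddim (vii°).
Diatonic triads of C major: C (I), Dm (ii), Em (iii), F (IV), G (V), Am (vi), Bdim (vii°).
No triad has the same root and quality in both keys.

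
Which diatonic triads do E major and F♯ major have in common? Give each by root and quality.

G♯m, B

Triads in E major: E (I), F♯m (ii), G♯m (iii), A (IV), B (V), C♯m (vi), D♯dim (vii°).
Triads in F♯ major: F♯ (I), G♯m (ii), A♯m (iii), B (IV), C♯ (V), D♯m (vi), E♯dim (vii°).
Shared triads with their functions: G♯m (iii in E major, ii in F♯ major); B (V in E major, IV in F♯ major).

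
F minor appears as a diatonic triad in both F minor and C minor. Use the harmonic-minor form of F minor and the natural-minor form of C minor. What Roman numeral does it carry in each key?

The scale of F minor (harmonic minor) is F G Ab Bb C Db E; F is degree 1, and the triad built there (F-Ab-C) is minor, so it is i.
The scale of C minor (natural minor) is C D Eb F G Ab Bb; F is degree 4, and the triad built there (F-Ab-C) is minor, so it is iv.

i in F minor; iv in C minor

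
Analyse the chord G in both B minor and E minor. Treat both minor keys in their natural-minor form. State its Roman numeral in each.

VI in B minor; III in E minor

The scale of B minor (natural minor) is B C# D E F# G A; G is degree 6, and the triad built there (G-B-D) is major, so it is VI.
The scale of E minor (natural minor) is E F# G A B C D; G is degree 3, and the triad built there (G-B-D) is major, so it is III.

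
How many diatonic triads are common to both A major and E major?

4

Diatonic triads of A major: A (I), Bm (ii), C#m (iii), D (IV), E (V), F#m (vi), G#dim (vii°).
Diatonic triads of E major: E (I), F#m (ii), G#m (iii), A (IV), B (V), C#m (vi), D#dim (vii°).
Matching root and quality in both lists: A, C#m, E, F#m.
That gives 4 common triads.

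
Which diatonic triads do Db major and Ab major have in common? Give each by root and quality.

Db, Fm, Ab, Bbm

Triads in Db major: Db (I), Ebm (ii), Fm (iii), Gb (IV), Ab (V), Bbm (vi), Cdim (vii°).
Triads in Ab major: Ab (I), Bbm (ii), Cm (iii), Db (IV), Eb (V), Fm (vi), Gdim (vii°).
Shared triads with their functions: Db (I in Db major, IV in Ab major); Fm (iii in Db major, vi in Ab major); Ab (V in Db major, I in Ab major); Bbm (vi in Db major, ii in Ab major).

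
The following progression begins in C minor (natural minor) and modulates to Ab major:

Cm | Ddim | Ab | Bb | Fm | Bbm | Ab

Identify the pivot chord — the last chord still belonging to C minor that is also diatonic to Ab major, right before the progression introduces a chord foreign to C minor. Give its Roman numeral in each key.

Chords diatonic to C minor: Cm, Ddim, Eb, Fm, Gm, Ab, Bb.
Reading the progression, the first chord not in that set is Bbm, so the modulation leaves C minor there.
The chord immediately before Bbm is Fm, which is diatonic to both keys: iv in C minor and vi in Ab major.

Fm — iv in C minor, vi in Ab major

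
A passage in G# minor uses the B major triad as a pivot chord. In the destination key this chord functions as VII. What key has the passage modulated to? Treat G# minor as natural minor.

C# minor

The numeral VII denotes a major triad on scale degree 7. With B on degree 7, the tonic of the new key is C#.
Degree 7 carries a major triad in natural-minor keys, so the destination is C# minor.
Check: the diatonic triads of C# minor (natural minor) are C#m (i), D#dim (ii°), E (III), F#m (iv), G#m (v), A (VI), B (VII) — B major is indeed VII.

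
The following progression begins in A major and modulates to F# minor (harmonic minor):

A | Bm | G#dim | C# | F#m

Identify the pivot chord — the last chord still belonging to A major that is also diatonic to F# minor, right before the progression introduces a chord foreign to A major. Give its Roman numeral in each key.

Chords diatonic to A major: A, Bm, C#m, D, E, F#m, G#dim.
Reading the progression, the first chord not in that set is C#, so the modulation leaves A major there.
The chord immediately before C# is G#dim, which is diatonic to both keys: vii° in A major and ii° in F# minor.

G#dim — vii° in A major, ii° in F# minor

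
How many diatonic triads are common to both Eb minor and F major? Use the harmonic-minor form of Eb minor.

Diatonic triads of Eb minor (harmonic minor): Eb minor (i), F diminished (ii°), Gb augmented (III+), Ab minor (iv), Bb major (V), Cb major (VI), D diminished (vii°).
Diatonic triads of F major: F major (I), G minor (ii), A minor (iii), Bb major (IV), C major (V), D minor (vi), E diminished (vii°).
Matching root and quality in both lists: Bb major.
That gives 1 common triad.

1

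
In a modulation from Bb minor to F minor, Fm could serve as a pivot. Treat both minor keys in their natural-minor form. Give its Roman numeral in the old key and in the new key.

v in Bb minor; i in F minor

The scale of Bb minor (natural minor) is Bb C Db Eb F Gb Ab; F is degree 5, and the triad built there (F-Ab-C) is minor, so it is v.
The scale of F minor (natural minor) is F G Ab Bb C Db Eb; F is degree 1, and the triad built there (F-Ab-C) is minor, so it is i.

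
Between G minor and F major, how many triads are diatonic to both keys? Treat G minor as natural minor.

Diatonic triads of G minor (natural minor): G minor (i), A diminished (ii°), Bb major (III), C minor (iv), D minor (v), Eb major (VI), F major (VII).
Diatonic triads of F major: F major (I), G minor (ii), A minor (iii), Bb major (IV), C major (V), D minor (vi), E diminished (vii°).
Matching root and quality in both lists: G minor, Bb major, D minor, F major.
That gives 4 common triads.

4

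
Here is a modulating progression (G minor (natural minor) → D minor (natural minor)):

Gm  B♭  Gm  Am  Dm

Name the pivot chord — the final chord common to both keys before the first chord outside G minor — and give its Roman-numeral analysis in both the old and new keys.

Gm — i in G minor, iv in D minor

Chords diatonic to G minor: Gm, Adim, B♭, Cm, Dm, E♭, F.
Reading the progression, the first chord not in that set is Am, so the modulation leaves G minor there.
The chord immediately before Am is Gm, which is diatonic to both keys: i in G minor and iv in D minor.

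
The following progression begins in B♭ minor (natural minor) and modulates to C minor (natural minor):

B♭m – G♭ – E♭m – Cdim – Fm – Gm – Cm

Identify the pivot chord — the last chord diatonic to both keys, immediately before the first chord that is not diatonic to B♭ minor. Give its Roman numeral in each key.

Fm — v in B♭ minor, iv in C minor

Chords diatonic to B♭ minor: B♭m, Cdim, D♭, E♭m, Fm, G♭, A♭.
Reading the progression, the first chord not in that set is Gm, so the modulation leaves B♭ minor there.
The chord immediately before Gm is Fm, which is diatonic to both keys: v in B♭ minor and iv in C minor.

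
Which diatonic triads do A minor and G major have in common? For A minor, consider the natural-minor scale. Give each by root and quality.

Triads in A minor (natural minor): A minor (i), B diminished (ii°), C major (III), D minor (iv), E minor (v), F major (VI), G major (VII).
Triads in G major: G major (I), A minor (ii), B minor (iii), C major (IV), D major (V), E minor (vi), F# diminished (vii°).
Shared triads with their functions: A minor (i in A minor, ii in G major); C major (III in A minor, IV in G major); E minor (v in A minor, vi in G major); G major (VII in A minor, I in G major).

Am, C, Em, G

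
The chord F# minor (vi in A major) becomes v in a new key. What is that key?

The numeral v denotes a minor triad on scale degree 5. With F# on degree 5, the tonic of the new key is B.
Degree 5 carries a minor triad in natural-minor keys, so the destination is B minor.
Check: the diatonic triads of B minor (natural minor) are Bm (i), C#dim (ii°), D (III), Em (iv), F#m (v), G (VI), A (VII) — F# minor is indeed v.

B minor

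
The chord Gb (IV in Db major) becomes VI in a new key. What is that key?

Bb minor

The numeral VI denotes a major triad on scale degree 6. With Gb on degree 6, the tonic of the new key is Bb.
Degree 6 carries a major triad in minor keys, so the destination is Bb minor.
Check: the diatonic triads of Bb minor (natural minor) are Bbm (i), Cdim (ii°), Db (III), Ebm (iv), Fm (v), Gb (VI), Ab (VII) — Gb is indeed VI.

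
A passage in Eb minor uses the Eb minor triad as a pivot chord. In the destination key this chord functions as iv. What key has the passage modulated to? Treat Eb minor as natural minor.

Bb minor

The numeral iv denotes a minor triad on scale degree 4. With Eb on degree 4, the tonic of the new key is Bb.
Degree 4 carries a minor triad in minor keys, so the destination is Bb minor.
Check: the diatonic triads of Bb minor (natural minor) are Bbm (i), Cdim (ii°), Db (III), Ebm (iv), Fm (v), Gb (VI), Ab (VII) — Eb minor is indeed iv.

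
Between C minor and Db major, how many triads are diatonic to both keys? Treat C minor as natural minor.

Diatonic triads of C minor (natural minor): Cm (i), Ddim (ii°), Eb (III), Fm (iv), Gm (v), Ab (VI), Bb (VII).
Diatonic triads of Db major: Db (I), Ebm (ii), Fm (iii), Gb (IV), Ab (V), Bbm (vi), Cdim (vii°).
Matching root and quality in both lists: Fm, Ab.
That gives 2 common triads.

2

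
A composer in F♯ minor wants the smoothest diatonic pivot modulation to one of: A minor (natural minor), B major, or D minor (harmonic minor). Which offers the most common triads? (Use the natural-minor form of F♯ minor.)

Triads of F♯ minor (natural minor): F♯ minor (i), G♯ diminished (ii°), A major (III), B minor (iv), C♯ minor (v), D major (VI), E major (VII).
A minor (natural minor) shares 0: none.
B major shares 2: C♯m, E.
D minor (harmonic minor) shares 1: A.
The most common triads (2) are shared with B major.

B major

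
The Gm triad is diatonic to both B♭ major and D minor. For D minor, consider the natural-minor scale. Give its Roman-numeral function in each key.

The scale of B♭ major is B♭ C D E♭ F G A; G is degree 6, and the triad built there (G-B♭-D) is minor, so it is vi.
The scale of D minor (natural minor) is D E F G A B♭ C; G is degree 4, and the triad built there (G-B♭-D) is minor, so it is iv.

vi in B♭ major; iv in D minor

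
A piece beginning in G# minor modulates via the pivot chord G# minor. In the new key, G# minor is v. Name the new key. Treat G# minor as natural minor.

C# minor

The numeral v denotes a minor triad on scale degree 5. With G# on degree 5, the tonic of the new key is C#.
Degree 5 carries a minor triad in natural-minor keys, so the destination is C# minor.
Check: the diatonic triads of C# minor (natural minor) are C#m (i), D#dim (ii°), E (III), F#m (iv), G#m (v), A (VI), B (VII) — G# minor is indeed v.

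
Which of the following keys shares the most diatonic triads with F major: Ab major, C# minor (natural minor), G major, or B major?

G major

Triads of F major: F (I), Gm (ii), Am (iii), Bb (IV), C (V), Dm (vi), Edim (vii°).
Ab major shares 0: none.
C# minor (natural minor) shares 0: none.
G major shares 2: Am, C.
B major shares 0: none.
The most common triads (2) are shared with G major.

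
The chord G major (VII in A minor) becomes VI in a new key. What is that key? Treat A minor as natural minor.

B minor

The numeral VI denotes a major triad on scale degree 6. With G on degree 6, the tonic of the new key is B.
Degree 6 carries a major triad in minor keys, so the destination is B minor.
Check: the diatonic triads of B minor (natural minor) are Bm (i), C♯dim (ii°), D (III), Em (iv), F♯m (v), G (VI), A (VII) — G major is indeed VI.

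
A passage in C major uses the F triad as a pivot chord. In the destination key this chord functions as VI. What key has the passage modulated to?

A minor

The numeral VI denotes a major triad on scale degree 6. With F on degree 6, the tonic of the new key is A.
Degree 6 carries a major triad in minor keys, so the destination is A minor.
Check: the diatonic triads of A minor (natural minor) are Am (i), Bdim (ii°), C (III), Dm (iv), Em (v), F (VI), G (VII) — F is indeed VI.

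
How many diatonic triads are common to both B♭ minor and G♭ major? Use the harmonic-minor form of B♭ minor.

3

Diatonic triads of B♭ minor (harmonic minor): B♭m (i), Cdim (ii°), D♭aug (III+), E♭m (iv), F (V), G♭ (VI), Adim (vii°).
Diatonic triads of G♭ major: G♭ (I), A♭m (ii), B♭m (iii), C♭ (IV), D♭ (V), E♭m (vi), Fdim (vii°).
Matching root and quality in both lists: B♭m, E♭m, G♭.
That gives 3 common triads.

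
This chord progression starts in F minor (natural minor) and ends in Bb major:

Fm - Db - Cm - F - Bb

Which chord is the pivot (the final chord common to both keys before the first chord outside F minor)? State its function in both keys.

Cm — v in F minor, ii in Bb major

Chords diatonic to F minor: Fm, Gdim, Ab, Bbm, Cm, Db, Eb.
Reading the progression, the first chord not in that set is F, so the modulation leaves F minor there.
The chord immediately before F is Cm, which is diatonic to both keys: v in F minor and ii in Bb major.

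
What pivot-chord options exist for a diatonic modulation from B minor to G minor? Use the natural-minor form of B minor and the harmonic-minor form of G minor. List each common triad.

D

Triads in B minor (natural minor): B minor (i), C# diminished (ii°), D major (III), E minor (iv), F# minor (v), G major (VI), A major (VII).
Triads in G minor (harmonic minor): G minor (i), A diminished (ii°), Bb augmented (III+), C minor (iv), D major (V), Eb major (VI), F# diminished (vii°).
Shared triads with their functions: D major (III in B minor, V in G minor).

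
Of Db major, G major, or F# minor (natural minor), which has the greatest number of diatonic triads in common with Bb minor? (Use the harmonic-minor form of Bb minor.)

Db major

Triads of Bb minor (harmonic minor): Bb minor (i), C diminished (ii°), Db augmented (III+), Eb minor (iv), F major (V), Gb major (VI), A diminished (vii°).
Db major shares 4: Bbm, Cdim, Ebm, Gb.
G major shares 0: none.
F# minor (natural minor) shares 0: none.
The most common triads (4) are shared with Db major.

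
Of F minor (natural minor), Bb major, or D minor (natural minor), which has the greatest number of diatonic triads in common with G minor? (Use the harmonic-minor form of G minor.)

Bb major

Triads of G minor (harmonic minor): Gm (i), Adim (ii°), Bbaug (III+), Cm (iv), D (V), Eb (VI), F#dim (vii°).
F minor (natural minor) shares 2: Cm, Eb.
Bb major shares 4: Gm, Adim, Cm, Eb.
D minor (natural minor) shares 1: Gm.
The most common triads (4) are shared with Bb major.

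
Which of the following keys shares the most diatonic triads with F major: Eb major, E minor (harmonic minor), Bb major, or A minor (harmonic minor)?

Bb major

Triads of F major: F (I), Gm (ii), Am (iii), Bb (IV), C (V), Dm (vi), Edim (vii°).
Eb major shares 2: Gm, Bb.
E minor (harmonic minor) shares 2: Am, C.
Bb major shares 4: F, Gm, Bb, Dm.
A minor (harmonic minor) shares 3: F, Am, Dm.
The most common triads (4) are shared with Bb major.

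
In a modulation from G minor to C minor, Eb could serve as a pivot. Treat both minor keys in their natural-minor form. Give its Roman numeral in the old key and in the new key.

VI in G minor; III in C minor

The scale of G minor (natural minor) is G A Bb C D Eb F; Eb is degree 6, and the triad built there (Eb-G-Bb) is major, so it is VI.
The scale of C minor (natural minor) is C D Eb F G Ab Bb; Eb is degree 3, and the triad built there (Eb-G-Bb) is major, so it is III.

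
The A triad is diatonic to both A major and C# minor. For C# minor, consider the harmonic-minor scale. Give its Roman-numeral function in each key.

The scale of A major is A B C# D E F# G#; A is degree 1, and the triad built there (A-C#-E) is major, so it is I.
The scale of C# minor (harmonic minor) is C# D# E F# G# A B#; A is degree 6, and the triad built there (A-C#-E) is major, so it is VI.

I in A major; VI in C# minor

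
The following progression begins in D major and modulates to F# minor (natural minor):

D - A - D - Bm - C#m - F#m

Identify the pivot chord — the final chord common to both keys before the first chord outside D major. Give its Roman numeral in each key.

Bm — vi in D major, iv in F# minor

Chords diatonic to D major: D, Em, F#m, G, A, Bm, C#dim.
Reading the progression, the first chord not in that set is C#m, so the modulation leaves D major there.
The chord immediately before C#m is Bm, which is diatonic to both keys: vi in D major and iv in F# minor.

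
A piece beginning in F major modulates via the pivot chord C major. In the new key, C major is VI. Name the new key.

The numeral VI denotes a major triad on scale degree 6. With C on degree 6, the tonic of the new key is E.
Degree 6 carries a major triad in minor keys, so the destination is E minor.
Check: the diatonic triads of E minor (natural minor) are Em (i), F#dim (ii°), G (III), Am (iv), Bm (v), C (VI), D (VII) — C major is indeed VI.

E minor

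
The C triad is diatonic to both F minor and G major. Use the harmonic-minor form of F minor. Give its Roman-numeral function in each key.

The scale of F minor (harmonic minor) is F G A♭ B♭ C D♭ E; C is degree 5, and the triad built there (C-E-G) is major, so it is V.
The scale of G major is G A B C D E F♯; C is degree 4, and the triad built there (C-E-G) is major, so it is IV.

V in F minor; IV in G major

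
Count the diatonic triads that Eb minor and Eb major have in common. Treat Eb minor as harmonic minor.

Diatonic triads of Eb minor (harmonic minor): Ebm (i), Fdim (ii°), Gbaug (III+), Abm (iv), Bb (V), Cb (VI), Ddim (vii°).
Diatonic triads of Eb major: Eb (I), Fm (ii), Gm (iii), Ab (IV), Bb (V), Cm (vi), Ddim (vii°).
Matching root and quality in both lists: Bb, Ddim.
That gives 2 common triads.

2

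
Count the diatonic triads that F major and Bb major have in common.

Diatonic triads of F major: F (I), Gm (ii), Am (iii), Bb (IV), C (V), Dm (vi), Edim (vii°).
Diatonic triads of Bb major: Bb (I), Cm (ii), Dm (iii), Eb (IV), F (V), Gm (vi), Adim (vii°).
Matching root and quality in both lists: F, Gm, Bb, Dm.
That gives 4 common triads.

4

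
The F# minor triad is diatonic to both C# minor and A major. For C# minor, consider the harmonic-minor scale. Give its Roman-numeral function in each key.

iv in C# minor; vi in A major

The scale of C# minor (harmonic minor) is C# D# E F# G# A B#; F# is degree 4, and the triad built there (F#-A-C#) is minor, so it is iv.
The scale of A major is A B C# D E F# G#; F# is degree 6, and the triad built there (F#-A-C#) is minor, so it is vi.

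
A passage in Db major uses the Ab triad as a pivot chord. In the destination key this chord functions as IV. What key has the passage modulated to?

Eb major

The numeral IV denotes a major triad on scale degree 4. With Ab on degree 4, the tonic of the new key is Eb.
Degree 4 carries a major triad in major keys, so the destination is Eb major.
Check: the diatonic triads of Eb major are Eb (I), Fm (ii), Gm (iii), Ab (IV), Bb (V), Cm (vi), Ddim (vii°) — Ab is indeed IV.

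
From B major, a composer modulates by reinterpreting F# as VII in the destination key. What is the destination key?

G# minor

The numeral VII denotes a major triad on scale degree 7. With F# on degree 7, the tonic of the new key is G#.
Degree 7 carries a major triad in natural-minor keys, so the destination is G# minor.
Check: the diatonic triads of G# minor (natural minor) are G#m (i), A#dim (ii°), B (III), C#m (iv), D#m (v), E (VI), F# (VII) — F# is indeed VII.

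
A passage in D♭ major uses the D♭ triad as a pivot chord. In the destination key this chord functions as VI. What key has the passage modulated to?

The numeral VI denotes a major triad on scale degree 6. With D♭ on degree 6, the tonic of the new key is F.
Degree 6 carries a major triad in minor keys, so the destination is F minor.
Check: the diatonic triads of F minor (natural minor) are Fm (i), Gdim (ii°), A♭ (III), B♭m (iv), Cm (v), D♭ (VI), E♭ (VII) — D♭ is indeed VI.

F minor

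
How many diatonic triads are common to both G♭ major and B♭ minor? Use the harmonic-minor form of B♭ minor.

3

Diatonic triads of G♭ major: G♭ (I), A♭m (ii), B♭m (iii), C♭ (IV), D♭ (V), E♭m (vi), Fdim (vii°).
Diatonic triads of B♭ minor (harmonic minor): B♭m (i), Cdim (ii°), D♭aug (III+), E♭m (iv), F (V), G♭ (VI), Adim (vii°).
Matching root and quality in both lists: G♭, B♭m, E♭m.
That gives 3 common triads.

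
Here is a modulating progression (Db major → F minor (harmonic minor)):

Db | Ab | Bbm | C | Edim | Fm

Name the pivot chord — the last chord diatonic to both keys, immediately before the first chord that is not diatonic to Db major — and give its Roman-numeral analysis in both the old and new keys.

Bbm — vi in Db major, iv in F minor

Chords diatonic to Db major: Db, Ebm, Fm, Gb, Ab, Bbm, Cdim.
Reading the progression, the first chord not in that set is C, so the modulation leaves Db major there.
The chord immediately before C is Bbm, which is diatonic to both keys: vi in Db major and iv in F minor.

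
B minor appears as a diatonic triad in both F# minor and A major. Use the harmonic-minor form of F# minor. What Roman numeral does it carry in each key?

The scale of F# minor (harmonic minor) is F# G# A B C# D E#; B is degree 4, and the triad built there (B-D-F#) is minor, so it is iv.
The scale of A major is A B C# D E F# G#; B is degree 2, and the triad built there (B-D-F#) is minor, so it is ii.

iv in F# minor; ii in A major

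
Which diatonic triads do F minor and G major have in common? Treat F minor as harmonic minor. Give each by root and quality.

Triads in F minor (harmonic minor): Fm (i), Gdim (ii°), Abaug (III+), Bbm (iv), C (V), Db (VI), Edim (vii°).
Triads in G major: G (I), Am (ii), Bm (iii), C (IV), D (V), Em (vi), F#dim (vii°).
Shared triads with their functions: C (V in F minor, IV in G major).

C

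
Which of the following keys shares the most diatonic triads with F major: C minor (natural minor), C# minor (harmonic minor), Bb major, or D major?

Bb major

Triads of F major: F major (I), G minor (ii), A minor (iii), Bb major (IV), C major (V), D minor (vi), E diminished (vii°).
C minor (natural minor) shares 2: Gm, Bb.
C# minor (harmonic minor) shares 0: none.
Bb major shares 4: F, Gm, Bb, Dm.
D major shares 0: none.
The most common triads (4) are shared with Bb major.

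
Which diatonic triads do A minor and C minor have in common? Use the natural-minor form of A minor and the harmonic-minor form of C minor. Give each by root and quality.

Bdim, G

Triads in A minor (natural minor): Am (i), Bdim (ii°), C (III), Dm (iv), Em (v), F (VI), G (VII).
Triads in C minor (harmonic minor): Cm (i), Ddim (ii°), E♭aug (III+), Fm (iv), G (V), A♭ (VI), Bdim (vii°).
Shared triads with their functions: Bdim (ii° in A minor, vii° in C minor); G (VII in A minor, V in C minor).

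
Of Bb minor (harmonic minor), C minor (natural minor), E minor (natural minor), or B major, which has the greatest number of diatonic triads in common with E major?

Triads of E major: E major (I), F# minor (ii), G# minor (iii), A major (IV), B major (V), C# minor (vi), D# diminished (vii°).
Bb minor (harmonic minor) shares 0: none.
C minor (natural minor) shares 0: none.
E minor (natural minor) shares 0: none.
B major shares 4: E, G#m, B, C#m.
The most common triads (4) are shared with B major.

B major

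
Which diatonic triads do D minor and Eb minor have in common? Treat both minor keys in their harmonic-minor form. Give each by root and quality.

Triads in D minor (harmonic minor): D minor (i), E diminished (ii°), F augmented (III+), G minor (iv), A major (V), Bb major (VI), C# diminished (vii°).
Triads in Eb minor (harmonic minor): Eb minor (i), F diminished (ii°), Gb augmented (III+), Ab minor (iv), Bb major (V), Cb major (VI), D diminished (vii°).
Shared triads with their functions: Bb major (VI in D minor, V in Eb minor).

Bb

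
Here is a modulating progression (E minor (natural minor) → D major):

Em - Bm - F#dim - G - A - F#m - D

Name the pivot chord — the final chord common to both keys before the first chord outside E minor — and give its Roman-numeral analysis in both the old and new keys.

Chords diatonic to E minor: Em, F#dim, G, Am, Bm, C, D.
Reading the progression, the first chord not in that set is A, so the modulation leaves E minor there.
The chord immediately before A is G, which is diatonic to both keys: III in E minor and IV in D major.

G — III in E minor, IV in D major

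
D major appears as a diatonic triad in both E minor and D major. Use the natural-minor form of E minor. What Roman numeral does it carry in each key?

The scale of E minor (natural minor) is E F# G A B C D; D is degree 7, and the triad built there (D-F#-A) is major, so it is VII.
The scale of D major is D E F# G A B C#; D is degree 1, and the triad built there (D-F#-A) is major, so it is I.

VII in E minor; I in D major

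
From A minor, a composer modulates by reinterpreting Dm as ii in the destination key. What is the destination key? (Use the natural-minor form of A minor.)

C major

The numeral ii denotes a minor triad on scale degree 2. With D on degree 2, the tonic of the new key is C.
Degree 2 carries a minor triad in major keys, so the destination is C major.
Check: the diatonic triads of C major are C (I), Dm (ii), Em (iii), F (IV), G (V), Am (vi), Bdim (vii°) — Dm is indeed ii.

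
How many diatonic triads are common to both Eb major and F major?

Diatonic triads of Eb major: Eb major (I), F minor (ii), G minor (iii), Ab major (IV), Bb major (V), C minor (vi), D diminished (vii°).
Diatonic triads of F major: F major (I), G minor (ii), A minor (iii), Bb major (IV), C major (V), D minor (vi), E diminished (vii°).
Matching root and quality in both lists: G minor, Bb major.
That gives 2 common triads.

2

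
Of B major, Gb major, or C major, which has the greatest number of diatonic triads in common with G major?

C major

Triads of G major: G major (I), A minor (ii), B minor (iii), C major (IV), D major (V), E minor (vi), F# diminished (vii°).
B major shares 0: none.
Gb major shares 0: none.
C major shares 4: G, Am, C, Em.
The most common triads (4) are shared with C major.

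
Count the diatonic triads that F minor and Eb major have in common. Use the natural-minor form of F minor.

Diatonic triads of F minor (natural minor): Fm (i), Gdim (ii°), Ab (III), Bbm (iv), Cm (v), Db (VI), Eb (VII).
Diatonic triads of Eb major: Eb (I), Fm (ii), Gm (iii), Ab (IV), Bb (V), Cm (vi), Ddim (vii°).
Matching root and quality in both lists: Fm, Ab, Cm, Eb.
That gives 4 common triads.

4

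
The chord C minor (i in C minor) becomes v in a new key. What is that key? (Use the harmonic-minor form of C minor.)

The numeral v denotes a minor triad on scale degree 5. With C on degree 5, the tonic of the new key is F.
Degree 5 carries a minor triad in natural-minor keys, so the destination is F minor.
Check: the diatonic triads of F minor (natural minor) are Fm (i), Gdim (ii°), Ab (III), Bbm (iv), Cm (v), Db (VI), Eb (VII) — C minor is indeed v.

F minor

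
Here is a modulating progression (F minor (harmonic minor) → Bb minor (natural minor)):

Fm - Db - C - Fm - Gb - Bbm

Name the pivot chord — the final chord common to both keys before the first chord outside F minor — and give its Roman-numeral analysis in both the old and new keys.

Fm — i in F minor, v in Bb minor

Chords diatonic to F minor: Fm, Gdim, Abaug, Bbm, C, Db, Edim.
Reading the progression, the first chord not in that set is Gb, so the modulation leaves F minor there.
The chord immediately before Gb is Fm, which is diatonic to both keys: i in F minor and v in Bb minor.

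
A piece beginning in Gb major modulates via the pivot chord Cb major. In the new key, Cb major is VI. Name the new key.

The numeral VI denotes a major triad on scale degree 6. With Cb on degree 6, the tonic of the new key is Eb.
Degree 6 carries a major triad in minor keys, so the destination is Eb minor.
Check: the diatonic triads of Eb minor (natural minor) are Ebm (i), Fdim (ii°), Gb (III), Abm (iv), Bbm (v), Cb (VI), Db (VII) — Cb major is indeed VI.

Eb minor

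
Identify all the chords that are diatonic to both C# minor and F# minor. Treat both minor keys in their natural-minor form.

Triads in C# minor (natural minor): C# minor (i), D# diminished (ii°), E major (III), F# minor (iv), G# minor (v), A major (VI), B major (VII).
Triads in F# minor (natural minor): F# minor (i), G# diminished (ii°), A major (III), B minor (iv), C# minor (v), D major (VI), E major (VII).
Shared triads with their functions: C# minor (i in C# minor, v in F# minor); E major (III in C# minor, VII in F# minor); F# minor (iv in C# minor, i in F# minor); A major (VI in C# minor, III in F# minor).

C#m, E, F#m, A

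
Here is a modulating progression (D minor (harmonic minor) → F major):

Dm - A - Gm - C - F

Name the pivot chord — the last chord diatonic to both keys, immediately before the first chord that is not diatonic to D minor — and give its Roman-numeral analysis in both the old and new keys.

Chords diatonic to D minor: Dm, Edim, Faug, Gm, A, Bb, C#dim.
Reading the progression, the first chord not in that set is C, so the modulation leaves D minor there.
The chord immediately before C is Gm, which is diatonic to both keys: iv in D minor and ii in F major.

Gm — iv in D minor, ii in F major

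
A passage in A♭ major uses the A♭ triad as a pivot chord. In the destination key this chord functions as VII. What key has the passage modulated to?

B♭ minor

The numeral VII denotes a major triad on scale degree 7. With A♭ on degree 7, the tonic of the new key is B♭.
Degree 7 carries a major triad in natural-minor keys, so the destination is B♭ minor.
Check: the diatonic triads of B♭ minor (natural minor) are B♭m (i), Cdim (ii°), D♭ (III), E♭m (iv), Fm (v), G♭ (VI), A♭ (VII) — A♭ is indeed VII.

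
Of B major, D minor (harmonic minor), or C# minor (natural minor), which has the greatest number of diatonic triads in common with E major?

C# minor

Triads of E major: E (I), F#m (ii), G#m (iii), A (IV), B (V), C#m (vi), D#dim (vii°).
B major shares 4: E, G#m, B, C#m.
D minor (harmonic minor) shares 1: A.
C# minor (natural minor) shares 7: E, F#m, G#m, A, B, C#m, D#dim.
The most common triads (7) are shared with C# minor.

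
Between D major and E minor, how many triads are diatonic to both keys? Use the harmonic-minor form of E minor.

1

Diatonic triads of D major: D (I), Em (ii), F♯m (iii), G (IV), A (V), Bm (vi), C♯dim (vii°).
Diatonic triads of E minor (harmonic minor): Em (i), F♯dim (ii°), Gaug (III+), Am (iv), B (V), C (VI), D♯dim (vii°).
Matching root and quality in both lists: Em.
That gives 1 common triad.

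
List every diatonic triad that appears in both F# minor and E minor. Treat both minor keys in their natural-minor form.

Triads in F# minor (natural minor): F# minor (i), G# diminished (ii°), A major (III), B minor (iv), C# minor (v), D major (VI), E major (VII).
Triads in E minor (natural minor): E minor (i), F# diminished (ii°), G major (III), A minor (iv), B minor (v), C major (VI), D major (VII).
Shared triads with their functions: B minor (iv in F# minor, v in E minor); D major (VI in F# minor, VII in E minor).

Bm, D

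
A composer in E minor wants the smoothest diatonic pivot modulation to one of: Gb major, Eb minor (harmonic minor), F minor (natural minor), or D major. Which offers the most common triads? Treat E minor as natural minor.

Triads of E minor (natural minor): E minor (i), F# diminished (ii°), G major (III), A minor (iv), B minor (v), C major (VI), D major (VII).
Gb major shares 0: none.
Eb minor (harmonic minor) shares 0: none.
F minor (natural minor) shares 0: none.
D major shares 4: Em, G, Bm, D.
The most common triads (4) are shared with D major.

D major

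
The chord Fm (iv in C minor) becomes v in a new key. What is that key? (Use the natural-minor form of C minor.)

Bb minor

The numeral v denotes a minor triad on scale degree 5. With F on degree 5, the tonic of the new key is Bb.
Degree 5 carries a minor triad in natural-minor keys, so the destination is Bb minor.
Check: the diatonic triads of Bb minor (natural minor) are Bbm (i), Cdim (ii°), Db (III), Ebm (iv), Fm (v), Gb (VI), Ab (VII) — Fm is indeed v.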